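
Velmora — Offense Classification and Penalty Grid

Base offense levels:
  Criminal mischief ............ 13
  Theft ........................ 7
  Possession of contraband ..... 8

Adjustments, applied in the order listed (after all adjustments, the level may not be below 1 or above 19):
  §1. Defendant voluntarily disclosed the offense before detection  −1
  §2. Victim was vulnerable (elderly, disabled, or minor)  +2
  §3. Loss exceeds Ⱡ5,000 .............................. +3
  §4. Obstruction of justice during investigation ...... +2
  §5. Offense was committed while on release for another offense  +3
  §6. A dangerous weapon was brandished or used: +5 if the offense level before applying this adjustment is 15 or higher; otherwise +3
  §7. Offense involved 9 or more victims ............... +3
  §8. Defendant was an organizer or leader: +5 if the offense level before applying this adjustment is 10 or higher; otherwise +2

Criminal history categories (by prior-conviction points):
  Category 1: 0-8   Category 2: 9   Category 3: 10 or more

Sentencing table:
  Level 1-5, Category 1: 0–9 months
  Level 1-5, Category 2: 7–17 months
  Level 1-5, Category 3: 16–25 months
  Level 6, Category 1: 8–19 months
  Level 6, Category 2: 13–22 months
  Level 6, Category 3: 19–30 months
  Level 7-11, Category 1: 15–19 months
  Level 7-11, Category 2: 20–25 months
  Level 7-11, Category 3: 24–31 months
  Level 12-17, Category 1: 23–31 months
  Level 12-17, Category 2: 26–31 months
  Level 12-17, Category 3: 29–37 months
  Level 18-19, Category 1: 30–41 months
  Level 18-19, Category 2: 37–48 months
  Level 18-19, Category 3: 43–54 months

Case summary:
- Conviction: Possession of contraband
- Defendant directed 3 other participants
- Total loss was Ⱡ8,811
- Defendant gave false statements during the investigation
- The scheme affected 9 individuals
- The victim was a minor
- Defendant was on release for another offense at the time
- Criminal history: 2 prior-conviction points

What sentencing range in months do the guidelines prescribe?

Base offense level for possession of contraband: 8.
§1 does not apply.
§2 applies: 8 + 2 = 10.
§3 applies: 10 + 3 = 13.
§4 applies: 13 + 2 = 15.
§5 applies: 15 + 3 = 18.
§6 does not apply.
§7 applies: 18 + 3 = 21.
§8 applies (level before this adjustment is 21 ≥ 10, so +5): 21 + 5 = 26.
Level 26 exceeds the maximum of 19; capped at 19.
Final offense level: 19.
Criminal history: 2 prior points → Category 1 (0-8).
Level 19 falls in the 18-19 band.
Grid: Level 18-19 × Category 1 = 30-41 months.

30-41 months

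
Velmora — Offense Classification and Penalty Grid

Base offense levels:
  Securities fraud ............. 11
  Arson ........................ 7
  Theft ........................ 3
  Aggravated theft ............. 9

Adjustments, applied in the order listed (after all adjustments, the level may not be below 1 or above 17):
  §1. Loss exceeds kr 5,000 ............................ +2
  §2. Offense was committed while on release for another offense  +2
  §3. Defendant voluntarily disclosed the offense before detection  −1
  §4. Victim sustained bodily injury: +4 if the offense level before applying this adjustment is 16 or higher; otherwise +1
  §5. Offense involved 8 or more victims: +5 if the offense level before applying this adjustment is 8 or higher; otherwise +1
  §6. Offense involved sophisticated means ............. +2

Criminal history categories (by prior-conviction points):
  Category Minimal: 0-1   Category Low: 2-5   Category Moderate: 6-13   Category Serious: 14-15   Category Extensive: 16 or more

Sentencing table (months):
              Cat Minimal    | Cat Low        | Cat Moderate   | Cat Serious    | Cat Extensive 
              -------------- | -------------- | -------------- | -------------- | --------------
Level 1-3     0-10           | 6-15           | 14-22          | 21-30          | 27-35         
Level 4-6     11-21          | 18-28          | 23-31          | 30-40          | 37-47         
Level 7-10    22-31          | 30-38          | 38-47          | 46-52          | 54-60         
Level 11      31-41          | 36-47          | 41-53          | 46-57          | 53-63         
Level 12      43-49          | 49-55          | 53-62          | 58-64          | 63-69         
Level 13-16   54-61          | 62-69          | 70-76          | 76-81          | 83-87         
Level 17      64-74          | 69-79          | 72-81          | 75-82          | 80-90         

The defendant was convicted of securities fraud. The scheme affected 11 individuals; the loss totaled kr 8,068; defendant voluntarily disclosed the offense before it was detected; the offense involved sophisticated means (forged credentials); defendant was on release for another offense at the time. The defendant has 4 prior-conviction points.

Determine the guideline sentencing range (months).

Base offense level for securities fraud: 11.
§1 applies: 11 + 2 = 13.
§2 applies: 13 + 2 = 15.
§3 applies: 15 − 1 = 14.
§5 applies (level before this adjustment is 14 ≥ 8, so +5): 14 + 5 = 19.
§6 applies: 19 + 2 = 21.
Level 21 exceeds the maximum of 17; capped at 17.
Final offense level: 17.
Criminal history: 4 prior points → Category Low (2-5).
Level 17 falls in the 17 band.
Grid: Level 17 × Category Low = 69-79 months.

69-79 months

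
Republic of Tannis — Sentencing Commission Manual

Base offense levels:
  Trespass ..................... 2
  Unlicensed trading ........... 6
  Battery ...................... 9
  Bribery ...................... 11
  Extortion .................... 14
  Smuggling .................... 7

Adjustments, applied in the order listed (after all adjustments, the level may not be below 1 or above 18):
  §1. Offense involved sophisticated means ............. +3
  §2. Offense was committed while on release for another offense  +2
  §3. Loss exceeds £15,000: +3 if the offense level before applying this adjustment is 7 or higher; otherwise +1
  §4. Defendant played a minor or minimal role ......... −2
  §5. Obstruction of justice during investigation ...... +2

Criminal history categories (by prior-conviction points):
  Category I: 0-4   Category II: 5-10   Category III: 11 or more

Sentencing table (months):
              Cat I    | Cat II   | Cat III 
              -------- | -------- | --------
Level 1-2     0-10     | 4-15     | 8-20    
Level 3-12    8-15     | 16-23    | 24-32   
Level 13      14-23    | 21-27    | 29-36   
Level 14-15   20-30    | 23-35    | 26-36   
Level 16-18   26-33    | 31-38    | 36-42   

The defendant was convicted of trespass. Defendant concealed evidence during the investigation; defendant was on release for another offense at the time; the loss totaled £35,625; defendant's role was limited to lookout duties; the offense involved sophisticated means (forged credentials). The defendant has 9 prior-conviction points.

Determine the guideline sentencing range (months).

Base offense level for trespass: 2.
§1 applies: 2 + 3 = 5.
§2 applies: 5 + 2 = 7.
§3 applies (level before this adjustment is 7 ≥ 7, so +3): 7 + 3 = 10.
§4 applies: 10 − 2 = 8.
§5 applies: 8 + 2 = 10.
Final offense level: 10.
Criminal history: 9 prior points → Category II (5-10).
Level 10 falls in the 3-12 band.
Grid: Level 3-12 × Category II = 16-23 months.

16-23 months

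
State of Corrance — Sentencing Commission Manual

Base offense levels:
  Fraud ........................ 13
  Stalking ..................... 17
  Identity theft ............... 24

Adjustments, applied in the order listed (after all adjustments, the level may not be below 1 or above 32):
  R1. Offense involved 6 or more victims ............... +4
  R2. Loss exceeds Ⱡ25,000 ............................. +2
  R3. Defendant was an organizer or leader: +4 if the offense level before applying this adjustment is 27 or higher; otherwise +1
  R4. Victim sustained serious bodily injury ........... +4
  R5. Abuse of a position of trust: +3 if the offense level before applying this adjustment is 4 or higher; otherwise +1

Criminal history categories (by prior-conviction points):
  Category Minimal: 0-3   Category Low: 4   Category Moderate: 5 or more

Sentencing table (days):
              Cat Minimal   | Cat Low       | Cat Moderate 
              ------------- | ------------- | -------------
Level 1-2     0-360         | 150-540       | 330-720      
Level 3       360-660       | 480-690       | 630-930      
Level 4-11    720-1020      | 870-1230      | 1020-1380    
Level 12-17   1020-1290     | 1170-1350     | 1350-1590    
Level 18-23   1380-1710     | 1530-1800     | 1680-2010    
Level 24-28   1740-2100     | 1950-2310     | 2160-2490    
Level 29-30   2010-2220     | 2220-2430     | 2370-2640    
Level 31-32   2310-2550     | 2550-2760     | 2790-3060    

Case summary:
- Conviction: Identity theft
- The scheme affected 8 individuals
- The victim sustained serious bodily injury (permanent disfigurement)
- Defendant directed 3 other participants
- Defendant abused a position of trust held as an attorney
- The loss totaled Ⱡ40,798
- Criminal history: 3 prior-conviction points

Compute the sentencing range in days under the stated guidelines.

Base offense level for identity theft: 24.
R1 applies: 24 + 4 = 28.
R2 applies: 28 + 2 = 30.
R3 applies (level before this adjustment is 30 ≥ 27, so +4): 30 + 4 = 34.
R4 applies: 34 + 4 = 38.
R5 applies (level before this adjustment is 38 ≥ 4, so +3): 38 + 3 = 41.
Level 41 exceeds the maximum of 32; capped at 32.
Final offense level: 32.
Criminal history: 3 prior points → Category Minimal (0-3).
Level 32 falls in the 31-32 band.
Grid: Level 31-32 × Category Minimal = 2310-2550 days.

2310-2550 days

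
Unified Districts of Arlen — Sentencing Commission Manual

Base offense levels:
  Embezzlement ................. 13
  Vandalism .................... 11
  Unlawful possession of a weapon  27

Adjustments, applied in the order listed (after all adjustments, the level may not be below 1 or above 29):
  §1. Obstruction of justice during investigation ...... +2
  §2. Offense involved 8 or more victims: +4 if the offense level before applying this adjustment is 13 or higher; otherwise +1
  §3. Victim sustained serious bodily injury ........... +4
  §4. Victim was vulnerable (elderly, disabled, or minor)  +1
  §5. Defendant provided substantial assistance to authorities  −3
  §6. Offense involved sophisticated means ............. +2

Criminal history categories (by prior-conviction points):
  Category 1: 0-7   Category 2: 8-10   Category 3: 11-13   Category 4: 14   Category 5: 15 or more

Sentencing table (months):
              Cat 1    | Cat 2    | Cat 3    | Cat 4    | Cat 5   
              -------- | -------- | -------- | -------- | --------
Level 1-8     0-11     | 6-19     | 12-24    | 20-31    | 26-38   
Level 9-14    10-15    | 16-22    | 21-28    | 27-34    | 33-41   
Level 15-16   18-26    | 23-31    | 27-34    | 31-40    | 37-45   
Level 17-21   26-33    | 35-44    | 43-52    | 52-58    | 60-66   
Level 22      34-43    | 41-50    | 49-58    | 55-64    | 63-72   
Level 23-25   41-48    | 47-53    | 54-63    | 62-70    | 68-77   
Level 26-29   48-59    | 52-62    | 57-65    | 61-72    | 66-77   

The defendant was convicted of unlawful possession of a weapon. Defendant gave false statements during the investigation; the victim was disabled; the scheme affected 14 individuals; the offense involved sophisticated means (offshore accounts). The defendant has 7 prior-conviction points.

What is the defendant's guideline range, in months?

48-59 months

Base offense level for unlawful possession of a weapon: 27.
§1 applies: 27 + 2 = 29.
§2 applies (level before this adjustment is 29 ≥ 13, so +4): 29 + 4 = 33.
§4 applies: 33 + 1 = 34.
§6 applies: 34 + 2 = 36.
Level 36 exceeds the maximum of 29; capped at 29.
Final offense level: 29.
Criminal history: 7 prior points → Category 1 (0-7).
Level 29 falls in the 26-29 band.
Grid: Level 26-29 × Category 1 = 48-59 months.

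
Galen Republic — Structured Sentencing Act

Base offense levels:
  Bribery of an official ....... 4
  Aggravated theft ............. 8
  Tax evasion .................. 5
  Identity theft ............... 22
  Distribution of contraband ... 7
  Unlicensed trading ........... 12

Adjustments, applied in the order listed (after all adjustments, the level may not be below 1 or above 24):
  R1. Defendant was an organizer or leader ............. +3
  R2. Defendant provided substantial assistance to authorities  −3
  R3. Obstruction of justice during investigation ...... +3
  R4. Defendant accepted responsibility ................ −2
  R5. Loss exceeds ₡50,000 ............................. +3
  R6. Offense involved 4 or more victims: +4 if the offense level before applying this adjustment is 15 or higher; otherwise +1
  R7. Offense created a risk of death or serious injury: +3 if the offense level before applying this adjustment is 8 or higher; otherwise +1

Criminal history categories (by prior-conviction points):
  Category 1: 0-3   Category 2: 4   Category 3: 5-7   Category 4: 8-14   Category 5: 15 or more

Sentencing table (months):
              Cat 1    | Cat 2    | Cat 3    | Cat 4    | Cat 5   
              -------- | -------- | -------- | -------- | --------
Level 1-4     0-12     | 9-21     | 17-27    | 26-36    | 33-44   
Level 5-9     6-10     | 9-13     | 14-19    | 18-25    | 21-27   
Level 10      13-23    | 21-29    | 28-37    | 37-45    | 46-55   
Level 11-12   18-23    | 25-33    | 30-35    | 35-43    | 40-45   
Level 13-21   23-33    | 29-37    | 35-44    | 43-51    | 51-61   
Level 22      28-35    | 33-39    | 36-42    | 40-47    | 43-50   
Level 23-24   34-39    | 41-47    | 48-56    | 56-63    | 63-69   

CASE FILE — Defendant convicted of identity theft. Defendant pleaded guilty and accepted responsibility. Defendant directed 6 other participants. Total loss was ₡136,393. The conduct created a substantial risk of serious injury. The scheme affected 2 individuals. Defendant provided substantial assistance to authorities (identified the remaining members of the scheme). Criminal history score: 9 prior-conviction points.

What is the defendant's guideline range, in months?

Base offense level for identity theft: 22.
R1 applies: 22 + 3 = 25.
R2 applies: 25 − 3 = 22.
R3 does not apply.
R4 applies: 22 − 2 = 20.
R5 applies: 20 + 3 = 23.
R7 applies (level before this adjustment is 23 ≥ 8, so +3): 23 + 3 = 26.
Level 26 exceeds the maximum of 24; capped at 24.
Final offense level: 24.
Criminal history: 9 prior points → Category 4 (8-14).
Level 24 falls in the 23-24 band.
Grid: Level 23-24 × Category 4 = 56-63 months.

56-63 months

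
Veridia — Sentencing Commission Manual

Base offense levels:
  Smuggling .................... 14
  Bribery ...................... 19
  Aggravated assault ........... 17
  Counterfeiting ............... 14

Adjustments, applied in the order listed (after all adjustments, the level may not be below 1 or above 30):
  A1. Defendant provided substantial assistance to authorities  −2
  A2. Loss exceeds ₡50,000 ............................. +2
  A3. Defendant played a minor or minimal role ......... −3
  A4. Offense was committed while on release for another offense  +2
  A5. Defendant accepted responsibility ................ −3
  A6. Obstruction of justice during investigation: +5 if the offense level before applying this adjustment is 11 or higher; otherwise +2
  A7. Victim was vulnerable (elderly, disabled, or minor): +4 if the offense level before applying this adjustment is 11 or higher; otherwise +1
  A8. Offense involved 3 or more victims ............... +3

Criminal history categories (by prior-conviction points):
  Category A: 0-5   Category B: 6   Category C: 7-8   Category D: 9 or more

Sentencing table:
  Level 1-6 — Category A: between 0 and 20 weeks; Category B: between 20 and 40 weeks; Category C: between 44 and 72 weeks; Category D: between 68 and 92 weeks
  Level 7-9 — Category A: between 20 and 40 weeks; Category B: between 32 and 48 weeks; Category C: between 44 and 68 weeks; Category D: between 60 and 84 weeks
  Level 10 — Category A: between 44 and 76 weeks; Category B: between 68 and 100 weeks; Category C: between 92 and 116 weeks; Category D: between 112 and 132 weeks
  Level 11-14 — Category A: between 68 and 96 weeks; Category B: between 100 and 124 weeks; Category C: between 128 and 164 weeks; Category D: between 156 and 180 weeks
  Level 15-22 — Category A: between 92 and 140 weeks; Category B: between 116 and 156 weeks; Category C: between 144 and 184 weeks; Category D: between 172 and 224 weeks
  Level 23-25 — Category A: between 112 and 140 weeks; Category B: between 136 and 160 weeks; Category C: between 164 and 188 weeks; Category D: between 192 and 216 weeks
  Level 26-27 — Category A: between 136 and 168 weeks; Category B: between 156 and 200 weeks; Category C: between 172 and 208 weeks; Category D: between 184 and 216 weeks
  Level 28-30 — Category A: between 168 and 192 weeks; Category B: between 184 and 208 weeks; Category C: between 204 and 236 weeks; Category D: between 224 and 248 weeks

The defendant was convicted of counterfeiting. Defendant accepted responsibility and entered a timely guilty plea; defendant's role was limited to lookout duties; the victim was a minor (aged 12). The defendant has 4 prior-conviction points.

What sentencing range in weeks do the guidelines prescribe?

20-40 weeks

Base offense level for counterfeiting: 14.
A3 applies: 14 − 3 = 11.
A4 does not apply.
A5 applies: 11 − 3 = 8.
A7 applies (level before this adjustment is 8 < 11, so +1): 8 + 1 = 9.
A8 does not apply.
Final offense level: 9.
Criminal history: 4 prior points → Category A (0-5).
Level 9 falls in the 7-9 band.
Grid: Level 7-9 × Category A = 20-40 weeks.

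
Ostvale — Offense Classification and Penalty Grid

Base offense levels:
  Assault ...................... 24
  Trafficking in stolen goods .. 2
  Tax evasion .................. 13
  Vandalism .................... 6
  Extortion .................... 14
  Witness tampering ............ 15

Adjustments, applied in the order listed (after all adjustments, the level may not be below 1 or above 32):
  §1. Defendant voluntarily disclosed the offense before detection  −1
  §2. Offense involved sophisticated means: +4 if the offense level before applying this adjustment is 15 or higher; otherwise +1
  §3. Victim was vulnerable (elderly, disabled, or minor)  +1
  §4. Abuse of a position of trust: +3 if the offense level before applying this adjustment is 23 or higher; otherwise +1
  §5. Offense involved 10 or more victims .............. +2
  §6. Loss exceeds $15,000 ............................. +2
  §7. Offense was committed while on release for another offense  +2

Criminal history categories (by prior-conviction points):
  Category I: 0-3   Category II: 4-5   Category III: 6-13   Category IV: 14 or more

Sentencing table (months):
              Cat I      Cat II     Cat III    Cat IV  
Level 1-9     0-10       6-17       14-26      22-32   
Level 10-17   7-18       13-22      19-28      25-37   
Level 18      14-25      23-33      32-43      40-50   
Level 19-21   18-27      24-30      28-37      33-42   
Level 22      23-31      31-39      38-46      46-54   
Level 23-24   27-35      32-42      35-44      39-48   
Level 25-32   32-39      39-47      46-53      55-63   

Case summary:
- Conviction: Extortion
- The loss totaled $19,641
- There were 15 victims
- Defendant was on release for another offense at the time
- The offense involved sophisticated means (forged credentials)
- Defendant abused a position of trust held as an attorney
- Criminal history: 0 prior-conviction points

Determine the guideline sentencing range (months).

Base offense level for extortion: 14.
§1 does not apply.
§2 applies (level before this adjustment is 14 < 15, so +1): 14 + 1 = 15.
§3 does not apply.
§4 applies (level before this adjustment is 15 < 23, so +1): 15 + 1 = 16.
§5 applies: 16 + 2 = 18.
§6 applies: 18 + 2 = 20.
§7 applies: 20 + 2 = 22.
Final offense level: 22.
Criminal history: 0 prior points → Category I (0-3).
Level 22 falls in the 22 band.
Grid: Level 22 × Category I = 23-31 months.

23-31 months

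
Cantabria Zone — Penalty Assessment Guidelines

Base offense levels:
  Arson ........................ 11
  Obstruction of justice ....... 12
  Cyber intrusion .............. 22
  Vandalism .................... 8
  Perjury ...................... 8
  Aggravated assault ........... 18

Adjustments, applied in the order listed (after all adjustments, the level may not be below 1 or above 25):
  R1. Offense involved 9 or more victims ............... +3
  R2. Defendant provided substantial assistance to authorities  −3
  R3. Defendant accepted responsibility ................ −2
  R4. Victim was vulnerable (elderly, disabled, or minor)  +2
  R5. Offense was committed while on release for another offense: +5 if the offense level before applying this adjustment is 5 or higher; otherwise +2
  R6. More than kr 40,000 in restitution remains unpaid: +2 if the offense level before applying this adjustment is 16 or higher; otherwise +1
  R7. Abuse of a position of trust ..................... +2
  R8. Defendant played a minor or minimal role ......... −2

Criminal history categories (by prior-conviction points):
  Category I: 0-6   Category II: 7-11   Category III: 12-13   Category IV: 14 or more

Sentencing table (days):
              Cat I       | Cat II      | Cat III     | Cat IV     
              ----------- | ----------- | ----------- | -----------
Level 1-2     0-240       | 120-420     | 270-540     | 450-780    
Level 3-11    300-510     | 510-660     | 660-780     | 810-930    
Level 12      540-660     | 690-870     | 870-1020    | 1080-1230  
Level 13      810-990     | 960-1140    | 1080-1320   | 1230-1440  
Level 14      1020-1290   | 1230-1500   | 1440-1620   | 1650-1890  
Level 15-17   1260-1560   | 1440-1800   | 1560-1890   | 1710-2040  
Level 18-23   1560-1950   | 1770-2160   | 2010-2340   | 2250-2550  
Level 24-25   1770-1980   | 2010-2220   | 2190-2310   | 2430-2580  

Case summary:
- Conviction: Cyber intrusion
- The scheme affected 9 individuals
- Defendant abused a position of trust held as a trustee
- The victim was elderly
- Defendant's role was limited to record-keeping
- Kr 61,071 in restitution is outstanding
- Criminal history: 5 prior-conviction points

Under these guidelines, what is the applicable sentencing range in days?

1770-1980 days

Base offense level for cyber intrusion: 22.
R1 applies: 22 + 3 = 25.
R2 does not apply.
R3 does not apply.
R4 applies: 25 + 2 = 27.
R5 does not apply.
R6 applies (level before this adjustment is 27 ≥ 16, so +2): 27 + 2 = 29.
R7 applies: 29 + 2 = 31.
R8 applies: 31 − 2 = 29.
Level 29 exceeds the maximum of 25; capped at 25.
Final offense level: 25.
Criminal history: 5 prior points → Category I (0-6).
Level 25 falls in the 24-25 band.
Grid: Level 24-25 × Category I = 1770-1980 days.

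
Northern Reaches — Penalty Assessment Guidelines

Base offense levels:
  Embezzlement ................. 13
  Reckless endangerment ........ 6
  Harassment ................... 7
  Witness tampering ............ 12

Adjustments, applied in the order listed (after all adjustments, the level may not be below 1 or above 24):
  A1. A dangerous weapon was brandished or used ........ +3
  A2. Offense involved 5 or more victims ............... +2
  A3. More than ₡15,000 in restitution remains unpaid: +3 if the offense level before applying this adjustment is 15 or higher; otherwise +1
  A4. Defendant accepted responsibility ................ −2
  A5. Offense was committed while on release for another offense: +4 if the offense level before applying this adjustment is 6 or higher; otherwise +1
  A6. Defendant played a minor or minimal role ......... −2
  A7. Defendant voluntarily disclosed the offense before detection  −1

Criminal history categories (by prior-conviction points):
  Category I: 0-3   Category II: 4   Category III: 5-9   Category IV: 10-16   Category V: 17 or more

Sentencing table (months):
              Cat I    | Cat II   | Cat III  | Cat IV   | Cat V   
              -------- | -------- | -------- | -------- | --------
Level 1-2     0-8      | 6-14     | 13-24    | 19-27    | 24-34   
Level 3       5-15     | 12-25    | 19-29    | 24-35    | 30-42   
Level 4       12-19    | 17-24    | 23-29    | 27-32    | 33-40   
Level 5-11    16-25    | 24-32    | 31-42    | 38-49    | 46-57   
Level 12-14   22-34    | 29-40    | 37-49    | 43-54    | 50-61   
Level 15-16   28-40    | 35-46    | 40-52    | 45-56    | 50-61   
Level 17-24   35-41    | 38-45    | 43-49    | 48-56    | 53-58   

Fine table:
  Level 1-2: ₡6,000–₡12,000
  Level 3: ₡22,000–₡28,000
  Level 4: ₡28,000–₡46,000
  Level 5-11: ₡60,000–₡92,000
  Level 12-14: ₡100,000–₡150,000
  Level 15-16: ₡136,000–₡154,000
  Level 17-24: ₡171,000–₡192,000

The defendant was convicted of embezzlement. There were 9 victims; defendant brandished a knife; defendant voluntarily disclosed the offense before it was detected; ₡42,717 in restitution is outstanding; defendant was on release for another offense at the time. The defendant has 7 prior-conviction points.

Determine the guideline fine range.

Base offense level for embezzlement: 13.
A1 applies: 13 + 3 = 16.
A2 applies: 16 + 2 = 18.
A3 applies (level before this adjustment is 18 ≥ 15, so +3): 18 + 3 = 21.
A5 applies (level before this adjustment is 21 ≥ 6, so +4): 21 + 4 = 25.
A7 applies: 25 − 1 = 24.
Final offense level: 24.
Level 24 falls in the 17-24 band.
Fine table: Level 17-24 → ₡171,000–₡192,000.

₡171,000–₡192,000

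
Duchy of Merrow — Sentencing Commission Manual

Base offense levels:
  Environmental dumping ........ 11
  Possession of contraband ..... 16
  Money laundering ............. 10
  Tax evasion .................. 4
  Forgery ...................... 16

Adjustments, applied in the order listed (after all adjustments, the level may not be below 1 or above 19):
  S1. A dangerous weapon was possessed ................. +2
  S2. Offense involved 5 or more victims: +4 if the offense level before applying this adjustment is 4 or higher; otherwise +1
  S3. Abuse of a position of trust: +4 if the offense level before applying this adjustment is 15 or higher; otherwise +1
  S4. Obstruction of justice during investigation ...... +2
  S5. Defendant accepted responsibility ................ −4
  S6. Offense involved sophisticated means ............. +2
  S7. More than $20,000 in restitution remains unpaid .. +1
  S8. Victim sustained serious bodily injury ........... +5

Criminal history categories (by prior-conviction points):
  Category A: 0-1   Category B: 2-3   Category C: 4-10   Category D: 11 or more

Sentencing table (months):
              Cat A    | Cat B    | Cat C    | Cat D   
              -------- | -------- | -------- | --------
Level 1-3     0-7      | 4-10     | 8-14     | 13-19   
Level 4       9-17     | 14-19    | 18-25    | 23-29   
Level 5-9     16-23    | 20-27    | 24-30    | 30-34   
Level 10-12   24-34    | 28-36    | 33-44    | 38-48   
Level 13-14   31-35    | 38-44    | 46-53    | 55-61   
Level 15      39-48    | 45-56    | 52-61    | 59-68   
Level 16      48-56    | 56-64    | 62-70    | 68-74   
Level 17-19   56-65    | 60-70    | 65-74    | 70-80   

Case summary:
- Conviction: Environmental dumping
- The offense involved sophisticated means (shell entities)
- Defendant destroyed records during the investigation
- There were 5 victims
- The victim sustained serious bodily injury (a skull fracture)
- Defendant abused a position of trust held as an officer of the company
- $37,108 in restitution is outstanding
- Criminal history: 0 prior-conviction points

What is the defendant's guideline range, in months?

56-65 months

Base offense level for environmental dumping: 11.
S2 applies (level before this adjustment is 11 ≥ 4, so +4): 11 + 4 = 15.
S3 applies (level before this adjustment is 15 ≥ 15, so +4): 15 + 4 = 19.
S4 applies: 19 + 2 = 21.
S5 does not apply.
S6 applies: 21 + 2 = 23.
S7 applies: 23 + 1 = 24.
S8 applies: 24 + 5 = 29.
Level 29 exceeds the maximum of 19; capped at 19.
Final offense level: 19.
Criminal history: 0 prior points → Category A (0-1).
Level 19 falls in the 17-19 band.
Grid: Level 17-19 × Category A = 56-65 months.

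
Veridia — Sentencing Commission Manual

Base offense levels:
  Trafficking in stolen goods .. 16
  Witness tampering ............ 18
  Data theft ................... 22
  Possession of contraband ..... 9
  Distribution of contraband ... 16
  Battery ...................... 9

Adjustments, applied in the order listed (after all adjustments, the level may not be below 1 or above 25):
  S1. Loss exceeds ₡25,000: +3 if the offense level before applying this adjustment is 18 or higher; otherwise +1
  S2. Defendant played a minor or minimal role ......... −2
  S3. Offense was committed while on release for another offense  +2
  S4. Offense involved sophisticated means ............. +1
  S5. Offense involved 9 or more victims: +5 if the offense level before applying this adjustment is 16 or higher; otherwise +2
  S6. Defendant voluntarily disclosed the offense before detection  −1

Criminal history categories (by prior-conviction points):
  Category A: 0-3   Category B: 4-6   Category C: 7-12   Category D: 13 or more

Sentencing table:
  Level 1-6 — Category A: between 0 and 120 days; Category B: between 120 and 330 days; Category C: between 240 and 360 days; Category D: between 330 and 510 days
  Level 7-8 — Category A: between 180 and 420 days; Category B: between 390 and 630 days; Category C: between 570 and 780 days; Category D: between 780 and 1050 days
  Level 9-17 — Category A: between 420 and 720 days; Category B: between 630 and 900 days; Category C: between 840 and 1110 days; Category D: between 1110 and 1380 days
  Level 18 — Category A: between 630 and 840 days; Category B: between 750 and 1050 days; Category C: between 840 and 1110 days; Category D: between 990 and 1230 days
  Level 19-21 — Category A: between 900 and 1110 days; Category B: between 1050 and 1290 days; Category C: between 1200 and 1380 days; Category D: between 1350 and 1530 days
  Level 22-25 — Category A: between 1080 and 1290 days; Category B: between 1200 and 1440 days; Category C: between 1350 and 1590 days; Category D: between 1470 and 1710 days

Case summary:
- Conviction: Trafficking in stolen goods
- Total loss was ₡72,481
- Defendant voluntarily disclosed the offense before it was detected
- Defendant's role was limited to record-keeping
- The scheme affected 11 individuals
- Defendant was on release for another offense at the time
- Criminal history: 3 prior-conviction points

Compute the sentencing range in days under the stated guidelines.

Base offense level for trafficking in stolen goods: 16.
S1 applies (level before this adjustment is 16 < 18, so +1): 16 + 1 = 17.
S2 applies: 17 − 2 = 15.
S3 applies: 15 + 2 = 17.
S5 applies (level before this adjustment is 17 ≥ 16, so +5): 17 + 5 = 22.
S6 applies: 22 − 1 = 21.
Final offense level: 21.
Criminal history: 3 prior points → Category A (0-3).
Level 21 falls in the 19-21 band.
Grid: Level 19-21 × Category A = 900-1110 days.

900-1110 days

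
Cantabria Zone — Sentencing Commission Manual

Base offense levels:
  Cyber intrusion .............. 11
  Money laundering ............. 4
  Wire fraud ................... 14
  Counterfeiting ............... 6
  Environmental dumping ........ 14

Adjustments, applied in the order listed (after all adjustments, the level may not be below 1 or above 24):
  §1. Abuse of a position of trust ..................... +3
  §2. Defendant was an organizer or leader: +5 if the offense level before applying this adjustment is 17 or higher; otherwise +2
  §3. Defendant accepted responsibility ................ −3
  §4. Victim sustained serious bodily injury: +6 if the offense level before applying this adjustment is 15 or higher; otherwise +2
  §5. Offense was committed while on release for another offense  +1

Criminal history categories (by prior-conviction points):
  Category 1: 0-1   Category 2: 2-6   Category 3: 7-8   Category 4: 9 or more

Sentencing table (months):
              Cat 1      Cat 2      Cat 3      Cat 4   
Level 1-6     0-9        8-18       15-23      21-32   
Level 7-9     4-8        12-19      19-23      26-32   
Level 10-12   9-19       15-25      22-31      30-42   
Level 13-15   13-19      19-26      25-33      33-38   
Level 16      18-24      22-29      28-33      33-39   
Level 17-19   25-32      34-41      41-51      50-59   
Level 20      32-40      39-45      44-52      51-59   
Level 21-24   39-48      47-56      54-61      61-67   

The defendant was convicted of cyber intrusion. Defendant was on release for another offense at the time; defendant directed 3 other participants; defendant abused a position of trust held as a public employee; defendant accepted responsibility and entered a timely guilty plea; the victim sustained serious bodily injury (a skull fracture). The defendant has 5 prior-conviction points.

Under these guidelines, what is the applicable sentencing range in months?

Base offense level for cyber intrusion: 11.
§1 applies: 11 + 3 = 14.
§2 applies (level before this adjustment is 14 < 17, so +2): 14 + 2 = 16.
§3 applies: 16 − 3 = 13.
§4 applies (level before this adjustment is 13 < 15, so +2): 13 + 2 = 15.
§5 applies: 15 + 1 = 16.
Final offense level: 16.
Criminal history: 5 prior points → Category 2 (2-6).
Level 16 falls in the 16 band.
Grid: Level 16 × Category 2 = 22-29 months.

22-29 months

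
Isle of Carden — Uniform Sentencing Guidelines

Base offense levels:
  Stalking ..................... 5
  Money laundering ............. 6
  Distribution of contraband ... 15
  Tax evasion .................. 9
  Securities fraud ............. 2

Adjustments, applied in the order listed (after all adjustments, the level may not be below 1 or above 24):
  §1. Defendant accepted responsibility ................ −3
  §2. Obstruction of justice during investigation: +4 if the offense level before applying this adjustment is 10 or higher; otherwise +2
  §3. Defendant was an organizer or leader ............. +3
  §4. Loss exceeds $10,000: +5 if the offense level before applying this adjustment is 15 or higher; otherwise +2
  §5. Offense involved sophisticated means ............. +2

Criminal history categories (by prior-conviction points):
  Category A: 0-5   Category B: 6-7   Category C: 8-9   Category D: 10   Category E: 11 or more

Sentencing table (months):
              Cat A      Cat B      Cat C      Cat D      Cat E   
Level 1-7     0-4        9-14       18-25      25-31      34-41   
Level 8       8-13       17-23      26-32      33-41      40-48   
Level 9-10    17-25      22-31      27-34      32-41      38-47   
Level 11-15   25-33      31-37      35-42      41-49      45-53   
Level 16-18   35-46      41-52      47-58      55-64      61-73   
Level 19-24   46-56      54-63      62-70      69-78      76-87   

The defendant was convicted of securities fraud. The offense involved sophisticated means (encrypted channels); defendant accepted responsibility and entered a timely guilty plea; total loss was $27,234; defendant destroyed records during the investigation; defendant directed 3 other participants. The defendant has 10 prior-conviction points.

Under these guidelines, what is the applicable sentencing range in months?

Base offense level for securities fraud: 2.
§1 applies: 2 − 3 = -1.
§2 applies (level before this adjustment is -1 < 10, so +2): -1 + 2 = 1.
§3 applies: 1 + 3 = 4.
§4 applies (level before this adjustment is 4 < 15, so +2): 4 + 2 = 6.
§5 applies: 6 + 2 = 8.
Final offense level: 8.
Criminal history: 10 prior points → Category D (10).
Level 8 falls in the 8 band.
Grid: Level 8 × Category D = 33-41 months.

33-41 months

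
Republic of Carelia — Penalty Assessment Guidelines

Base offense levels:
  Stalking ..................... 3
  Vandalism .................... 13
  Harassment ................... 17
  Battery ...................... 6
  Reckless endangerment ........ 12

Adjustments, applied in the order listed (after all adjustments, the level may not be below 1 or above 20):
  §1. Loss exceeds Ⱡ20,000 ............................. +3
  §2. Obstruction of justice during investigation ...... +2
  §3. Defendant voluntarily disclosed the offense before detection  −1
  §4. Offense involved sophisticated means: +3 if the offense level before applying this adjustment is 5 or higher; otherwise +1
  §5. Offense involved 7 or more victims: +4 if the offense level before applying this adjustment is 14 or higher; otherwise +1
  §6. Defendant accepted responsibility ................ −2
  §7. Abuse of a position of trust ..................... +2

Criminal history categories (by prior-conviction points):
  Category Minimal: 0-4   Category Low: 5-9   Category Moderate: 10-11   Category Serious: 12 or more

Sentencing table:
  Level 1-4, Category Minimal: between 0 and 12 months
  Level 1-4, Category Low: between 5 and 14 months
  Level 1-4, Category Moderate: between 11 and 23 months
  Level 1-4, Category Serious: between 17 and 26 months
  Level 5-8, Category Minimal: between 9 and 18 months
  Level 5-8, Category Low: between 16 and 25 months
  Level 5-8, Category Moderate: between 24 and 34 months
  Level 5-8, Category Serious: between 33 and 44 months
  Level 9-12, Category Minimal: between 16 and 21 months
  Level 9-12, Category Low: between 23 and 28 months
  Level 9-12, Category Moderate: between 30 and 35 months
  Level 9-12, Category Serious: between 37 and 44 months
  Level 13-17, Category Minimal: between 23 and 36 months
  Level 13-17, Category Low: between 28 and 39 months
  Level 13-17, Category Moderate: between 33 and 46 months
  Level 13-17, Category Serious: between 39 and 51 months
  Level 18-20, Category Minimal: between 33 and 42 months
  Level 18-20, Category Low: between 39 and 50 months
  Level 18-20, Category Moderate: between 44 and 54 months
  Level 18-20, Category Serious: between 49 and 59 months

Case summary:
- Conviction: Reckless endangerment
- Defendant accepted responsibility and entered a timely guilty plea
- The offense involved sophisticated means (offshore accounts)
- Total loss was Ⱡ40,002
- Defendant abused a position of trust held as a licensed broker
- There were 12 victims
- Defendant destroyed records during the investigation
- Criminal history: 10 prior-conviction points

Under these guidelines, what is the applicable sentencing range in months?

44-54 months

Base offense level for reckless endangerment: 12.
§1 applies: 12 + 3 = 15.
§2 applies: 15 + 2 = 17.
§3 does not apply.
§4 applies (level before this adjustment is 17 ≥ 5, so +3): 17 + 3 = 20.
§5 applies (level before this adjustment is 20 ≥ 14, so +4): 20 + 4 = 24.
§6 applies: 24 − 2 = 22.
§7 applies: 22 + 2 = 24.
Level 24 exceeds the maximum of 20; capped at 20.
Final offense level: 20.
Criminal history: 10 prior points → Category Moderate (10-11).
Level 20 falls in the 18-20 band.
Grid: Level 18-20 × Category Moderate = 44-54 months.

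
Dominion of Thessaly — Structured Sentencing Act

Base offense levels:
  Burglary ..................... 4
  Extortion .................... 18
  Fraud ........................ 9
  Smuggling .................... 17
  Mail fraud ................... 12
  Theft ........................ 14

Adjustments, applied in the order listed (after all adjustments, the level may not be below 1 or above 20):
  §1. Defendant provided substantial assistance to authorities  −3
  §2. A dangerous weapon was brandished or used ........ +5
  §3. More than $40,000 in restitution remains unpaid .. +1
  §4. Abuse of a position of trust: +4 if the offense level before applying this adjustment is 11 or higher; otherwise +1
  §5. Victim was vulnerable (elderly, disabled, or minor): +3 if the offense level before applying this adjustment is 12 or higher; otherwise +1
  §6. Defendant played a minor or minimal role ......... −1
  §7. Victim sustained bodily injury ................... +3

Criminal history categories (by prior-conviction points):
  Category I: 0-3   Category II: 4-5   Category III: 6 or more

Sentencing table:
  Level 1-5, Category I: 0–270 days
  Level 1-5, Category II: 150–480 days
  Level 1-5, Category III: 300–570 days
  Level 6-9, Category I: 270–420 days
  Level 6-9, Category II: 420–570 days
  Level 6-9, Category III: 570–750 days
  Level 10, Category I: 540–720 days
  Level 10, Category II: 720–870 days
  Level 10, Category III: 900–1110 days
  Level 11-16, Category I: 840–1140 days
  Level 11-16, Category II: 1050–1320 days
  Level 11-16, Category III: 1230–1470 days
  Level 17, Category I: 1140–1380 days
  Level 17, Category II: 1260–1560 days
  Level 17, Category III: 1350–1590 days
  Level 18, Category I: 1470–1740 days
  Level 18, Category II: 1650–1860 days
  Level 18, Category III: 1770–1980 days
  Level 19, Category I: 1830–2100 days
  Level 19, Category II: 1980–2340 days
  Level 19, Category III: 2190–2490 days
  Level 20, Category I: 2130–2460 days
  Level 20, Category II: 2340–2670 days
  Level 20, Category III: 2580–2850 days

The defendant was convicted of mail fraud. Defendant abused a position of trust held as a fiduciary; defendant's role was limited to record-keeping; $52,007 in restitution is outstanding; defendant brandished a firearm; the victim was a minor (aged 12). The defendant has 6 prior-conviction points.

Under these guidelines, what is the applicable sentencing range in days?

2580-2850 days

Base offense level for mail fraud: 12.
§2 applies: 12 + 5 = 17.
§3 applies: 17 + 1 = 18.
§4 applies (level before this adjustment is 18 ≥ 11, so +4): 18 + 4 = 22.
§5 applies (level before this adjustment is 22 ≥ 12, so +3): 22 + 3 = 25.
§6 applies: 25 − 1 = 24.
§7 does not apply.
Level 24 exceeds the maximum of 20; capped at 20.
Final offense level: 20.
Criminal history: 6 prior points → Category III (6+).
Level 20 falls in the 20 band.
Grid: Level 20 × Category III = 2580-2850 days.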